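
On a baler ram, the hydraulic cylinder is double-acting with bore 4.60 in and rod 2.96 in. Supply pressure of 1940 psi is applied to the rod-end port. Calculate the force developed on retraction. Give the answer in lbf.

Rod-side annular area A_ann = π/4 × (4.60² − 2.96²) = 9.738 in^2
On retraction the pressure acts on the annular area (bore minus rod).
F = P × A_ann

F ≈ 18900 lbf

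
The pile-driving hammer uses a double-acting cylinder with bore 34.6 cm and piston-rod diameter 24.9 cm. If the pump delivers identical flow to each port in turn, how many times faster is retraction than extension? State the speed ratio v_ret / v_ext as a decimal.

Cap-side area A_cap = π/4 × (34.6 cm)² = 940.2 cm^2
Rod-side annular area A_ann = π/4 × (34.6² − 24.9²) = 453.3 cm^2
For equal Q, v ∝ 1/A, so v_ret/v_ext = A_cap/A_ann.

v_ret/v_ext ≈ 2.07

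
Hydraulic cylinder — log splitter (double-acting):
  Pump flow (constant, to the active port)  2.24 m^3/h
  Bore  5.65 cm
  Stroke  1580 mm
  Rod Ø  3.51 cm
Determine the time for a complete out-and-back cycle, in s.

t ≈ 10.3 s

Cap-side area A_cap = π/4 × (5.65 cm)² = 25.07 cm^2
Rod-side annular area A_ann = π/4 × (5.65² − 3.51²) = 15.40 cm^2
t_ext = A_cap·L/Q = 6.366 s
t_ret = A_ann·L/Q = 3.909 s
t_cycle = t_ext + t_ret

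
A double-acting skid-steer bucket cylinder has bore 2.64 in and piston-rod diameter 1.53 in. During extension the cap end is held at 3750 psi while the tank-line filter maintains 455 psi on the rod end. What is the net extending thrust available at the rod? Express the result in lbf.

Cap-side area A_cap = π/4 × (2.64 in)² = 5.474 in^2
Rod-side annular area A_ann = π/4 × (2.64² − 1.53²) = 3.635 in^2
Net thrust = P_cap·A_cap − P_rod·A_ann = 20530 lbf − 1654 lbf

F ≈ 18900 lbf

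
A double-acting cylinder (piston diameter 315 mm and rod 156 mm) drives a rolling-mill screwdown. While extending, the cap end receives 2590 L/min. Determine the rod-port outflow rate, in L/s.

Cap-side area A_cap = π/4 × (315 mm)² = 77930 mm^2
Rod-side annular area A_ann = π/4 × (315² − 156²) = 58820 mm^2
Piston speed v = Q_in/A_cap; rod-end outflow Q_out = v × A_ann = Q_in × A_ann/A_cap.

Q_out ≈ 32.6 L/s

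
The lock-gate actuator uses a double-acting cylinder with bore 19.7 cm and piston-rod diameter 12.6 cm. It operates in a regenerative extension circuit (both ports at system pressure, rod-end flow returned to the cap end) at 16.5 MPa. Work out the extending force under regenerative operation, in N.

F ≈ 2.06e5 N

With equal pressure on both faces, forces on the annular region cancel; the net push is pressure × rod cross-section.
Rod cross-section A_rod = π/4 × (12.6 cm)² = 124.7 cm^2
F = P × A_rod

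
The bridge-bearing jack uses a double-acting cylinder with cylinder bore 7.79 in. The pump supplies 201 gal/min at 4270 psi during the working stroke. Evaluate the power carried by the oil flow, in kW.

Hydraulic power = P × Q

W ≈ 373 kW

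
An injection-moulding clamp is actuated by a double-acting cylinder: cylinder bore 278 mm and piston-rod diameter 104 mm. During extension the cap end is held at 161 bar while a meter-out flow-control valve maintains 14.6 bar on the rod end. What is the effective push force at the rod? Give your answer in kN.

Cap-side area A_cap = π/4 × (278 mm)² = 60700 mm^2
Rod-side annular area A_ann = π/4 × (278² − 104²) = 52200 mm^2
Net thrust = P_cap·A_cap − P_rod·A_ann = 977.2 kN − 76.22 kN

F ≈ 901 kN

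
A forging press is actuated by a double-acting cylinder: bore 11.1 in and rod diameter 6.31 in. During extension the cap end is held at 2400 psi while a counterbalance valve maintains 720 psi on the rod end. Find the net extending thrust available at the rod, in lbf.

F ≈ 1.85e5 lbf

Cap-side area A_cap = π/4 × (11.1 in)² = 96.77 in^2
Rod-side annular area A_ann = π/4 × (11.1² − 6.31²) = 65.50 in^2
Net thrust = P_cap·A_cap − P_rod·A_ann = 2.322e5 lbf − 47160 lbf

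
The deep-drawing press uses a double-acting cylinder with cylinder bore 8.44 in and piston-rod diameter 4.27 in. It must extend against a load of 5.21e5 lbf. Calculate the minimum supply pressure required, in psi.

Cap-side area A_cap = π/4 × (8.44 in)² = 55.95 in^2
P = F / A = 5.21e5 lbf / A

P ≈ 9310 psi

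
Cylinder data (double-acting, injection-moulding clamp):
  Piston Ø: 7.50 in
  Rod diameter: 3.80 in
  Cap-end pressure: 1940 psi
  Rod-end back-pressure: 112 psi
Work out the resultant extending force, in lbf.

Cap-side area A_cap = π/4 × (7.50 in)² = 44.18 in^2
Rod-side annular area A_ann = π/4 × (7.50² − 3.80²) = 32.84 in^2
Net thrust = P_cap·A_cap − P_rod·A_ann = 85710 lbf − 3678 lbf

F ≈ 82000 lbf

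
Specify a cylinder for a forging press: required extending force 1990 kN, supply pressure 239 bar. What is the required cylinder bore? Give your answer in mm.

D ≈ 326 mm

Extension force acts on the full piston face: F = P × (π/4)D².
D = √(4F / (πP)) = √(4 × 1990 kN / (π × 239 bar))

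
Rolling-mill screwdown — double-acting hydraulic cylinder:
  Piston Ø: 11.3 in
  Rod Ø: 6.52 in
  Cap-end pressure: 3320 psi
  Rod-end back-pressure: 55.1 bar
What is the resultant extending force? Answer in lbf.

F ≈ 2.79e5 lbf

Cap-side area A_cap = π/4 × (11.3 in)² = 100.3 in^2
Rod-side annular area A_ann = π/4 × (11.3² − 6.52²) = 66.90 in^2
Net thrust = P_cap·A_cap − P_rod·A_ann = 3.330e5 lbf − 53460 lbf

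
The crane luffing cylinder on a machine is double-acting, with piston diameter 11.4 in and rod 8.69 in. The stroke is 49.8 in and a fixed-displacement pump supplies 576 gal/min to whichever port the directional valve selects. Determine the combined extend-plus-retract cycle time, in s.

Cap-side area A_cap = π/4 × (11.4 in)² = 102.1 in^2
Rod-side annular area A_ann = π/4 × (11.4² − 8.69²) = 42.76 in^2
t_ext = A_cap·L/Q = 2.292 s
t_ret = A_ann·L/Q = 0.9603 s
t_cycle = t_ext + t_ret

t ≈ 3.25 s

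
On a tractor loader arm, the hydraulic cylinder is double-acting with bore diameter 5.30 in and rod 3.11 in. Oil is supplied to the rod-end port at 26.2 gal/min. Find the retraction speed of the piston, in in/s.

Rod-side annular area A_ann = π/4 × (5.30² − 3.11²) = 14.47 in^2
Flow into the rod-end port fills the annular volume.
v = Q / A

v ≈ 6.97 in/s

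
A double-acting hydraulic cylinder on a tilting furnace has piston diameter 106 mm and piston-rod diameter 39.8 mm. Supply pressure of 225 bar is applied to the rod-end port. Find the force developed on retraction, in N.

Rod-side annular area A_ann = π/4 × (106² − 39.8²) = 7581 mm^2
On retraction the pressure acts on the annular area (bore minus rod).
F = P × A_ann

F ≈ 1.71e5 N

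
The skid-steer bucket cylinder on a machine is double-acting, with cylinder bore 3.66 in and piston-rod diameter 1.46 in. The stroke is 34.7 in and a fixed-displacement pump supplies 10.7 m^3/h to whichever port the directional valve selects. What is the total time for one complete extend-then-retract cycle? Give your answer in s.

Cap-side area A_cap = π/4 × (3.66 in)² = 10.52 in^2
Rod-side annular area A_ann = π/4 × (3.66² − 1.46²) = 8.847 in^2
t_ext = A_cap·L/Q = 2.013 s
t_ret = A_ann·L/Q = 1.693 s
t_cycle = t_ext + t_ret

t ≈ 3.71 s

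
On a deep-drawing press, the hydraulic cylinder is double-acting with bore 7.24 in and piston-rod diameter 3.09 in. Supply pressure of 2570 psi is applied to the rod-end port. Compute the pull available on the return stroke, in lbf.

Rod-side annular area A_ann = π/4 × (7.24² − 3.09²) = 33.67 in^2
On retraction the pressure acts on the annular area (bore minus rod).
F = P × A_ann

F ≈ 86500 lbf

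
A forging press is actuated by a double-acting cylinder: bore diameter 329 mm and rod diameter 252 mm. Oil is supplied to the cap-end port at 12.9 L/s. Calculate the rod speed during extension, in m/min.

Cap-side area A_cap = π/4 × (329 mm)² = 85010 mm^2
v = Q / A

v ≈ 9.10 m/min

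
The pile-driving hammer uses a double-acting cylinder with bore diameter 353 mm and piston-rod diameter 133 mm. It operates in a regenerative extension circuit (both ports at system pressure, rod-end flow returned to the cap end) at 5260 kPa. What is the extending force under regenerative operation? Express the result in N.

F ≈ 73100 N

With equal pressure on both faces, forces on the annular region cancel; the net push is pressure × rod cross-section.
Rod cross-section A_rod = π/4 × (133 mm)² = 13890 mm^2
F = P × A_rod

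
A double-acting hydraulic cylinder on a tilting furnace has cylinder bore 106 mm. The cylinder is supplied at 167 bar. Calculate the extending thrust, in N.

Cap-side area A_cap = π/4 × (106 mm)² = 8825 mm^2
F = P × A_cap = 167 bar × A_cap

F ≈ 1.47e5 N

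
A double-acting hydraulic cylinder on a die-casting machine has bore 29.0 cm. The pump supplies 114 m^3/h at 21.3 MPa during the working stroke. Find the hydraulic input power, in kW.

Hydraulic power = P × Q

W ≈ 674 kW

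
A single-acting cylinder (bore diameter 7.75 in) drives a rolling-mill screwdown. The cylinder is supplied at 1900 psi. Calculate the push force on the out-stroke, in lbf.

Cap-side area A_cap = π/4 × (7.75 in)² = 47.17 in^2
F = P × A_cap = 1900 psi × A_cap

F ≈ 89600 lbf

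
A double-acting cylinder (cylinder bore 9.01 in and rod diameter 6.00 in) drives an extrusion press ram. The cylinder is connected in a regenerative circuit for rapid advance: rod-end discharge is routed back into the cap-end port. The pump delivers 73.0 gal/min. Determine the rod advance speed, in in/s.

v ≈ 9.94 in/s

In regeneration the rod-end outflow joins the pump flow into the cap end, so the net volume the pump must supply per unit advance equals the rod cross-section area.
Rod cross-section A_rod = π/4 × (6.00 in)² = 28.27 in^2
v = Q_pump / A_rod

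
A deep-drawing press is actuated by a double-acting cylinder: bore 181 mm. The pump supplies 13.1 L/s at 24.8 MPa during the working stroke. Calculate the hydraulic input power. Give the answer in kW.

W ≈ 325 kW

Hydraulic power = P × Q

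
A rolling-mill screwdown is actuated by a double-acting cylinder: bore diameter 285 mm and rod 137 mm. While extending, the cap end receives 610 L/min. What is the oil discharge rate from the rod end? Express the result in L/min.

Q_out ≈ 469 L/min

Cap-side area A_cap = π/4 × (285 mm)² = 63790 mm^2
Rod-side annular area A_ann = π/4 × (285² − 137²) = 49050 mm^2
Piston speed v = Q_in/A_cap; rod-end outflow Q_out = v × A_ann = Q_in × A_ann/A_cap.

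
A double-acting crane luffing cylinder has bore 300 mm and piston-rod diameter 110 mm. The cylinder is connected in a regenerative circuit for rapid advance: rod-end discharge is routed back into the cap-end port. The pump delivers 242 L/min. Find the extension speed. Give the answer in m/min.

v ≈ 25.5 m/min

In regeneration the rod-end outflow joins the pump flow into the cap end, so the net volume the pump must supply per unit advance equals the rod cross-section area.
Rod cross-section A_rod = π/4 × (110 mm)² = 9503 mm^2
v = Q_pump / A_rod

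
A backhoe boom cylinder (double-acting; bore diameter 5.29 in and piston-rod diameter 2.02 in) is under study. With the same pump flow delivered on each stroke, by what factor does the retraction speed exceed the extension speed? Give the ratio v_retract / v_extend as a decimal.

Cap-side area A_cap = π/4 × (5.29 in)² = 21.98 in^2
Rod-side annular area A_ann = π/4 × (5.29² − 2.02²) = 18.77 in^2
For equal Q, v ∝ 1/A, so v_ret/v_ext = A_cap/A_ann.

v_ret/v_ext ≈ 1.17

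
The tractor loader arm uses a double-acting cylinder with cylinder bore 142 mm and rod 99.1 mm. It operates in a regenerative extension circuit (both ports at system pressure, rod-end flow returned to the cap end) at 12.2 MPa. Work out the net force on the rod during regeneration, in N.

F ≈ 94100 N

With equal pressure on both faces, forces on the annular region cancel; the net push is pressure × rod cross-section.
Rod cross-section A_rod = π/4 × (99.1 mm)² = 7713 mm^2
F = P × A_rod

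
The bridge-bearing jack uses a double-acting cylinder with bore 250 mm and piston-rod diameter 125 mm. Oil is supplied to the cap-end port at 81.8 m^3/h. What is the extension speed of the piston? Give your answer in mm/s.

v ≈ 463 mm/s

Cap-side area A_cap = π/4 × (250 mm)² = 49090 mm^2
v = Q / A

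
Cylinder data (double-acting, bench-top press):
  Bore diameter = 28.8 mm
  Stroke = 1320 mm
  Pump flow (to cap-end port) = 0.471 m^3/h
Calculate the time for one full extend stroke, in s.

Cap-side area A_cap = π/4 × (28.8 mm)² = 651.4 mm^2
Swept volume V = A × L; t = V / Q = A·L / Q

t ≈ 6.57 s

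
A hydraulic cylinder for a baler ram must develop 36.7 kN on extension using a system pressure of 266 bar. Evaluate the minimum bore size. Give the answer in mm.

Extension force acts on the full piston face: F = P × (π/4)D².
D = √(4F / (πP)) = √(4 × 36.7 kN / (π × 266 bar))

D ≈ 41.9 mm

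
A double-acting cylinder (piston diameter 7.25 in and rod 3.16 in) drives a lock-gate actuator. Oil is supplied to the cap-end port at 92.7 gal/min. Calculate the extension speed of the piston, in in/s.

v ≈ 8.65 in/s

Cap-side area A_cap = π/4 × (7.25 in)² = 41.28 in^2
v = Q / A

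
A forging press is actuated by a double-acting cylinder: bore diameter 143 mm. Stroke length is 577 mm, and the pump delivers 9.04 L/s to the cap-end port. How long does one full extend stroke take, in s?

t ≈ 1.03 s

Cap-side area A_cap = π/4 × (143 mm)² = 16060 mm^2
Swept volume V = A × L; t = V / Q = A·L / Q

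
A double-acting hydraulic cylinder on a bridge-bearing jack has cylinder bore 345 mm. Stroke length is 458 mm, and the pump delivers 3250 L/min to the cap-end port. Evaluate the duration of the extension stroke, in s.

Cap-side area A_cap = π/4 × (345 mm)² = 93480 mm^2
Swept volume V = A × L; t = V / Q = A·L / Q

t ≈ 0.790 s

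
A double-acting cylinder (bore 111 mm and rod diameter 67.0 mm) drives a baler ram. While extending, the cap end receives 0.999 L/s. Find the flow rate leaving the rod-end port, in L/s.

Cap-side area A_cap = π/4 × (111 mm)² = 9677 mm^2
Rod-side annular area A_ann = π/4 × (111² − 67.0²) = 6151 mm^2
Piston speed v = Q_in/A_cap; rod-end outflow Q_out = v × A_ann = Q_in × A_ann/A_cap.

Q_out ≈ 0.635 L/s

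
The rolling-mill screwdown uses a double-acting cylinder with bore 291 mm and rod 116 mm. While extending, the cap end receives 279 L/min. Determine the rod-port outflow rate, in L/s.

Cap-side area A_cap = π/4 × (291 mm)² = 66510 mm^2
Rod-side annular area A_ann = π/4 × (291² − 116²) = 55940 mm^2
Piston speed v = Q_in/A_cap; rod-end outflow Q_out = v × A_ann = Q_in × A_ann/A_cap.

Q_out ≈ 3.91 L/s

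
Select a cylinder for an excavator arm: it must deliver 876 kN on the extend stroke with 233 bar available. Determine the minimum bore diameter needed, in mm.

D ≈ 219 mm

Extension force acts on the full piston face: F = P × (π/4)D².
D = √(4F / (πP)) = √(4 × 876 kN / (π × 233 bar))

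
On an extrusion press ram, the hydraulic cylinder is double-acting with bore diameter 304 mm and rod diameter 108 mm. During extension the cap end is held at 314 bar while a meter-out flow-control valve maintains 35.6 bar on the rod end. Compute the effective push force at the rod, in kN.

Cap-side area A_cap = π/4 × (304 mm)² = 72580 mm^2
Rod-side annular area A_ann = π/4 × (304² − 108²) = 63420 mm^2
Net thrust = P_cap·A_cap − P_rod·A_ann = 2279 kN − 225.8 kN

F ≈ 2050 kN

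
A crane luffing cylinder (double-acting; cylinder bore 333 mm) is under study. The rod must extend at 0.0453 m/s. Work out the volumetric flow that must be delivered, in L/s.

Cap-side area A_cap = π/4 × (333 mm)² = 87090 mm^2
Q = A × v

Q ≈ 3.95 L/s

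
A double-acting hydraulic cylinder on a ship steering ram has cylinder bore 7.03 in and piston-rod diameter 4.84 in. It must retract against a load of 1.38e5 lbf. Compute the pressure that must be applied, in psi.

P ≈ 6760 psi

Rod-side annular area A_ann = π/4 × (7.03² − 4.84²) = 20.42 in^2
Retraction: pressure acts on the annular area.
P = F / A = 1.38e5 lbf / A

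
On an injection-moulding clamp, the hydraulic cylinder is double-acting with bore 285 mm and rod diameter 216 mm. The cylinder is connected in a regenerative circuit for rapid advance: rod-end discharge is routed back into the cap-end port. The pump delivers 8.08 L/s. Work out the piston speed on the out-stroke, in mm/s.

In regeneration the rod-end outflow joins the pump flow into the cap end, so the net volume the pump must supply per unit advance equals the rod cross-section area.
Rod cross-section A_rod = π/4 × (216 mm)² = 36640 mm^2
v = Q_pump / A_rod

v ≈ 221 mm/s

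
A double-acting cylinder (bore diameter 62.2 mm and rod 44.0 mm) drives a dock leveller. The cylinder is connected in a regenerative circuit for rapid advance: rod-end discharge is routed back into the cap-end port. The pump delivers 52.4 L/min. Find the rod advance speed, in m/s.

v ≈ 0.574 m/s

In regeneration the rod-end outflow joins the pump flow into the cap end, so the net volume the pump must supply per unit advance equals the rod cross-section area.
Rod cross-section A_rod = π/4 × (44.0 mm)² = 1521 mm^2
v = Q_pump / A_rod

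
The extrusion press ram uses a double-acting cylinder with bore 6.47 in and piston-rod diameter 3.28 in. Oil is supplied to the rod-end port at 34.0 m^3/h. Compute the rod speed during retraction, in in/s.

Rod-side annular area A_ann = π/4 × (6.47² − 3.28²) = 24.43 in^2
Flow into the rod-end port fills the annular volume.
v = Q / A

v ≈ 23.6 in/s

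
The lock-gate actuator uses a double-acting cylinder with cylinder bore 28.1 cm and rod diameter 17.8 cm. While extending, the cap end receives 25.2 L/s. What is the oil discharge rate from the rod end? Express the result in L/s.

Q_out ≈ 15.1 L/s

Cap-side area A_cap = π/4 × (28.1 cm)² = 620.2 cm^2
Rod-side annular area A_ann = π/4 × (28.1² − 17.8²) = 371.3 cm^2
Piston speed v = Q_in/A_cap; rod-end outflow Q_out = v × A_ann = Q_in × A_ann/A_cap.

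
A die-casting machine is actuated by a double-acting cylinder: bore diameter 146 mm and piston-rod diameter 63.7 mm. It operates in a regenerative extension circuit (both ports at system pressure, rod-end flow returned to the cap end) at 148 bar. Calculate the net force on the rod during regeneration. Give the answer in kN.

With equal pressure on both faces, forces on the annular region cancel; the net push is pressure × rod cross-section.
Rod cross-section A_rod = π/4 × (63.7 mm)² = 3187 mm^2
F = P × A_rod

F ≈ 47.2 kN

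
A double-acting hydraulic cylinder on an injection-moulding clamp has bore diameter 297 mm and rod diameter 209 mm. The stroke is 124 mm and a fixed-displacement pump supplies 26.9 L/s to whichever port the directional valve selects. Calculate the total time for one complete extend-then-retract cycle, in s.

t ≈ 0.481 s

Cap-side area A_cap = π/4 × (297 mm)² = 69280 mm^2
Rod-side annular area A_ann = π/4 × (297² − 209²) = 34970 mm^2
t_ext = A_cap·L/Q = 0.3194 s
t_ret = A_ann·L/Q = 0.1612 s
t_cycle = t_ext + t_ret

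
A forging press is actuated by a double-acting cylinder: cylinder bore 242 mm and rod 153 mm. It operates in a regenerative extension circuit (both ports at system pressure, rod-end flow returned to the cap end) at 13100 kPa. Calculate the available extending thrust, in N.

F ≈ 2.41e5 N

With equal pressure on both faces, forces on the annular region cancel; the net push is pressure × rod cross-section.
Rod cross-section A_rod = π/4 × (153 mm)² = 18390 mm^2
F = P × A_rod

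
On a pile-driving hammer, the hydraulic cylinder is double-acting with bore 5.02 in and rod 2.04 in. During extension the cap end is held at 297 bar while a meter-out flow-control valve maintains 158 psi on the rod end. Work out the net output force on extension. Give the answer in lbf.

F ≈ 82600 lbf

Cap-side area A_cap = π/4 × (5.02 in)² = 19.79 in^2
Rod-side annular area A_ann = π/4 × (5.02² − 2.04²) = 16.52 in^2
Net thrust = P_cap·A_cap − P_rod·A_ann = 85260 lbf − 2611 lbf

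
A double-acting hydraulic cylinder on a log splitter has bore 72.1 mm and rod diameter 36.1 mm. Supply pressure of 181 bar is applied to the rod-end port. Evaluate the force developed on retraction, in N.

Rod-side annular area A_ann = π/4 × (72.1² − 36.1²) = 3059 mm^2
On retraction the pressure acts on the annular area (bore minus rod).
F = P × A_ann

F ≈ 55400 N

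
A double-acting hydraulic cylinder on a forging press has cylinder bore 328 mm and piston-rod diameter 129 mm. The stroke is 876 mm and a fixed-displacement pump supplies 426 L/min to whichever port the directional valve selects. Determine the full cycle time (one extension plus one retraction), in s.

Cap-side area A_cap = π/4 × (328 mm)² = 84500 mm^2
Rod-side annular area A_ann = π/4 × (328² − 129²) = 71430 mm^2
t_ext = A_cap·L/Q = 10.43 s
t_ret = A_ann·L/Q = 8.813 s
t_cycle = t_ext + t_ret

t ≈ 19.2 s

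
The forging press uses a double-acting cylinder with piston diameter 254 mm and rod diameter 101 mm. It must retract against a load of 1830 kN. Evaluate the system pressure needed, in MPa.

P ≈ 42.9 MPa

Rod-side annular area A_ann = π/4 × (254² − 101²) = 42660 mm^2
Retraction: pressure acts on the annular area.
P = F / A = 1830 kN / A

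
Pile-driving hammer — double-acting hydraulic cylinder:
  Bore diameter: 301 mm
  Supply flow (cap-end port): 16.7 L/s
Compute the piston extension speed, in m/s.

Cap-side area A_cap = π/4 × (301 mm)² = 71160 mm^2
v = Q / A

v ≈ 0.235 m/s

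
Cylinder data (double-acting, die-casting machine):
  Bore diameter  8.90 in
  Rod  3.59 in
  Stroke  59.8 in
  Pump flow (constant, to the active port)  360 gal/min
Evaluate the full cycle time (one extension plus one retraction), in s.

Cap-side area A_cap = π/4 × (8.90 in)² = 62.21 in^2
Rod-side annular area A_ann = π/4 × (8.90² − 3.59²) = 52.09 in^2
t_ext = A_cap·L/Q = 2.684 s
t_ret = A_ann·L/Q = 2.247 s
t_cycle = t_ext + t_ret

t ≈ 4.93 s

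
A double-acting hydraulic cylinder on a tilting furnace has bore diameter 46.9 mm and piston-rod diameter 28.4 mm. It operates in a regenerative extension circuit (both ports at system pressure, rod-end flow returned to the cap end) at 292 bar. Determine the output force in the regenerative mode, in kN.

With equal pressure on both faces, forces on the annular region cancel; the net push is pressure × rod cross-section.
Rod cross-section A_rod = π/4 × (28.4 mm)² = 633.5 mm^2
F = P × A_rod

F ≈ 18.5 kN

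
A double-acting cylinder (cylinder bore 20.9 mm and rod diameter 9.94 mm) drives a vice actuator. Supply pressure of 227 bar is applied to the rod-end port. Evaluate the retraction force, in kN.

Rod-side annular area A_ann = π/4 × (20.9² − 9.94²) = 265.5 mm^2
On retraction the pressure acts on the annular area (bore minus rod).
F = P × A_ann

F ≈ 6.03 kN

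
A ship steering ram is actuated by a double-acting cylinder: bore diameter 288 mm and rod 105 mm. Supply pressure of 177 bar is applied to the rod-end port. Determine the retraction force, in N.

F ≈ 1.00e6 N

Rod-side annular area A_ann = π/4 × (288² − 105²) = 56490 mm^2
On retraction the pressure acts on the annular area (bore minus rod).
F = P × A_ann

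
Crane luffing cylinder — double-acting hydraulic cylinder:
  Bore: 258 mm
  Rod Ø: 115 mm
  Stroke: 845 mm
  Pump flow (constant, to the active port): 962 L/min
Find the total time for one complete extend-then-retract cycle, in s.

Cap-side area A_cap = π/4 × (258 mm)² = 52280 mm^2
Rod-side annular area A_ann = π/4 × (258² − 115²) = 41890 mm^2
t_ext = A_cap·L/Q = 2.755 s
t_ret = A_ann·L/Q = 2.208 s
t_cycle = t_ext + t_ret

t ≈ 4.96 s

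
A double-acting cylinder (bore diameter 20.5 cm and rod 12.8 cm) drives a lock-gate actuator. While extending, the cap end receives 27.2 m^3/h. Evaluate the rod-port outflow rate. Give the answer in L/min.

Cap-side area A_cap = π/4 × (20.5 cm)² = 330.1 cm^2
Rod-side annular area A_ann = π/4 × (20.5² − 12.8²) = 201.4 cm^2
Piston speed v = Q_in/A_cap; rod-end outflow Q_out = v × A_ann = Q_in × A_ann/A_cap.

Q_out ≈ 277 L/min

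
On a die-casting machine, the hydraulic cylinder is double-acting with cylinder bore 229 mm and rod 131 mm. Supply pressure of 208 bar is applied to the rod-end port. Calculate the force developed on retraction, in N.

Rod-side annular area A_ann = π/4 × (229² − 131²) = 27710 mm^2
On retraction the pressure acts on the annular area (bore minus rod).
F = P × A_ann

F ≈ 5.76e5 N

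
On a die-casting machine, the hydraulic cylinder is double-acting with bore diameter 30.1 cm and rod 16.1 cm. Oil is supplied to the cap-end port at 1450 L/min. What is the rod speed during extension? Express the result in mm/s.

v ≈ 340 mm/s

Cap-side area A_cap = π/4 × (30.1 cm)² = 711.6 cm^2
v = Q / A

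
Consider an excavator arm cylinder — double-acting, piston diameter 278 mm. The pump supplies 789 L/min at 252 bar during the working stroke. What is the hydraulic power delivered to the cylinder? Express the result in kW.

W ≈ 331 kW

Hydraulic power = P × Q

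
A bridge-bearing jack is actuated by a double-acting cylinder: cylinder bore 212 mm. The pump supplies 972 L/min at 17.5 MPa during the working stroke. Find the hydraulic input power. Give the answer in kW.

W ≈ 284 kW

Hydraulic power = P × Q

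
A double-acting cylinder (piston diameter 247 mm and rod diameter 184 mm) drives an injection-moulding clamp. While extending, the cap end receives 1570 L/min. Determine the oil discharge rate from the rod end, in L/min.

Cap-side area A_cap = π/4 × (247 mm)² = 47920 mm^2
Rod-side annular area A_ann = π/4 × (247² − 184²) = 21330 mm^2
Piston speed v = Q_in/A_cap; rod-end outflow Q_out = v × A_ann = Q_in × A_ann/A_cap.

Q_out ≈ 699 L/min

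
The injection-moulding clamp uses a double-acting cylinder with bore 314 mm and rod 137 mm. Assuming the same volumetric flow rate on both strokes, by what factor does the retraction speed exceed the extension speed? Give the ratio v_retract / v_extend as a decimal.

Cap-side area A_cap = π/4 × (314 mm)² = 77440 mm^2
Rod-side annular area A_ann = π/4 × (314² − 137²) = 62700 mm^2
For equal Q, v ∝ 1/A, so v_ret/v_ext = A_cap/A_ann.

v_ret/v_ext ≈ 1.24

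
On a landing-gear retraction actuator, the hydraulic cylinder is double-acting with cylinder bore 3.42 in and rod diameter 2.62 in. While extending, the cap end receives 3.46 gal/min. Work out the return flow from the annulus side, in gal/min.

Q_out ≈ 1.43 gal/min

Cap-side area A_cap = π/4 × (3.42 in)² = 9.186 in^2
Rod-side annular area A_ann = π/4 × (3.42² − 2.62²) = 3.795 in^2
Piston speed v = Q_in/A_cap; rod-end outflow Q_out = v × A_ann = Q_in × A_ann/A_cap.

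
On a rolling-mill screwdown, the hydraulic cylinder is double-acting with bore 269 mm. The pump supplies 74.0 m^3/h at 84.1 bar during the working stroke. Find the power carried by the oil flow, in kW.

W ≈ 173 kW

Hydraulic power = P × Q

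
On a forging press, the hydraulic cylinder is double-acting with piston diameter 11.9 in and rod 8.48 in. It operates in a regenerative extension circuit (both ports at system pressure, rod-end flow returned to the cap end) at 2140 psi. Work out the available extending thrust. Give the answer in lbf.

With equal pressure on both faces, forces on the annular region cancel; the net push is pressure × rod cross-section.
Rod cross-section A_rod = π/4 × (8.48 in)² = 56.48 in^2
F = P × A_rod

F ≈ 1.21e5 lbf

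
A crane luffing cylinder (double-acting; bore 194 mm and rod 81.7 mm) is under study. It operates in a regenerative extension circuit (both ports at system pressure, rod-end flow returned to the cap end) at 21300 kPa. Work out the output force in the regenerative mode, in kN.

F ≈ 112 kN

With equal pressure on both faces, forces on the annular region cancel; the net push is pressure × rod cross-section.
Rod cross-section A_rod = π/4 × (81.7 mm)² = 5242 mm^2
F = P × A_rod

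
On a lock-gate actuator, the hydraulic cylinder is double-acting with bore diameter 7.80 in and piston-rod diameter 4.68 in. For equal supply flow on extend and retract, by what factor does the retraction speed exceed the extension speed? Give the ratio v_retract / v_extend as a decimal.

v_ret/v_ext ≈ 1.56

Cap-side area A_cap = π/4 × (7.80 in)² = 47.78 in^2
Rod-side annular area A_ann = π/4 × (7.80² − 4.68²) = 30.58 in^2
For equal Q, v ∝ 1/A, so v_ret/v_ext = A_cap/A_ann.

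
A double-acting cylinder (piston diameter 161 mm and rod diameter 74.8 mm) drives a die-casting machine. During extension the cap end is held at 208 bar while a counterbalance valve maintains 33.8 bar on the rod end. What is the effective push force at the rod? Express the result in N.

F ≈ 3.69e5 N

Cap-side area A_cap = π/4 × (161 mm)² = 20360 mm^2
Rod-side annular area A_ann = π/4 × (161² − 74.8²) = 15960 mm^2
Net thrust = P_cap·A_cap − P_rod·A_ann = 4.235e5 N − 53960 N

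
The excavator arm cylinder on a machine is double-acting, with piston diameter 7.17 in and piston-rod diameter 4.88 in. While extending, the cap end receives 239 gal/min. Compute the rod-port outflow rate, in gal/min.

Cap-side area A_cap = π/4 × (7.17 in)² = 40.38 in^2
Rod-side annular area A_ann = π/4 × (7.17² − 4.88²) = 21.67 in^2
Piston speed v = Q_in/A_cap; rod-end outflow Q_out = v × A_ann = Q_in × A_ann/A_cap.

Q_out ≈ 128 gal/min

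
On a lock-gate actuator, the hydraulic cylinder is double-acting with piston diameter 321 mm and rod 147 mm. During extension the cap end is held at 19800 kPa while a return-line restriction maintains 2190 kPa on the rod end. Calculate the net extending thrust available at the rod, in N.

F ≈ 1.46e6 N

Cap-side area A_cap = π/4 × (321 mm)² = 80930 mm^2
Rod-side annular area A_ann = π/4 × (321² − 147²) = 63960 mm^2
Net thrust = P_cap·A_cap − P_rod·A_ann = 1.602e6 N − 1.401e5 N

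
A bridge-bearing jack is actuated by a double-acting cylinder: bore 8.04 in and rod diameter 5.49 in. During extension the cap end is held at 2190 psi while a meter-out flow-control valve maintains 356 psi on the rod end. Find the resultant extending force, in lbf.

Cap-side area A_cap = π/4 × (8.04 in)² = 50.77 in^2
Rod-side annular area A_ann = π/4 × (8.04² − 5.49²) = 27.10 in^2
Net thrust = P_cap·A_cap − P_rod·A_ann = 1.112e5 lbf − 9647 lbf

F ≈ 1.02e5 lbf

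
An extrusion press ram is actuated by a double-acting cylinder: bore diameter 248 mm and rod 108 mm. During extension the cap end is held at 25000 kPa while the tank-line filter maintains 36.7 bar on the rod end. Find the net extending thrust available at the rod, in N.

F ≈ 1.06e6 N

Cap-side area A_cap = π/4 × (248 mm)² = 48310 mm^2
Rod-side annular area A_ann = π/4 × (248² − 108²) = 39140 mm^2
Net thrust = P_cap·A_cap − P_rod·A_ann = 1.208e6 N − 1.437e5 N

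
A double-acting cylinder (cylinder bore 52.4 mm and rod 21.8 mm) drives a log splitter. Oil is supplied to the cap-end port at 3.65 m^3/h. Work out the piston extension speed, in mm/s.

Cap-side area A_cap = π/4 × (52.4 mm)² = 2157 mm^2
v = Q / A

v ≈ 470 mm/s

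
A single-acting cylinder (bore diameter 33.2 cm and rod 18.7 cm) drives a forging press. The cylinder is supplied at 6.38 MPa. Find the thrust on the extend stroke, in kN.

F ≈ 552 kN

Cap-side area A_cap = π/4 × (33.2 cm)² = 865.7 cm^2
F = P × A_cap = 6.38 MPa × A_cap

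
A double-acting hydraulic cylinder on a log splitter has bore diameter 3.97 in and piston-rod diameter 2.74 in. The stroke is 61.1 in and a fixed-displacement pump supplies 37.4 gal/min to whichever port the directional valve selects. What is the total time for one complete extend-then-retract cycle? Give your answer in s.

t ≈ 8.00 s

Cap-side area A_cap = π/4 × (3.97 in)² = 12.38 in^2
Rod-side annular area A_ann = π/4 × (3.97² − 2.74²) = 6.482 in^2
t_ext = A_cap·L/Q = 5.253 s
t_ret = A_ann·L/Q = 2.751 s
t_cycle = t_ext + t_ret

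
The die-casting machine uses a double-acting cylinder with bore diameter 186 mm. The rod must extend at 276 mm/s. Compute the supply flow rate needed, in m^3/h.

Cap-side area A_cap = π/4 × (186 mm)² = 27170 mm^2
Q = A × v

Q ≈ 27.0 m^3/h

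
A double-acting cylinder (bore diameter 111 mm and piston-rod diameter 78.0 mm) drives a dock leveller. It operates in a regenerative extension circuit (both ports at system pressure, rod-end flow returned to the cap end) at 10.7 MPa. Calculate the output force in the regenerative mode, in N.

F ≈ 51100 N

With equal pressure on both faces, forces on the annular region cancel; the net push is pressure × rod cross-section.
Rod cross-section A_rod = π/4 × (78.0 mm)² = 4778 mm^2
F = P × A_rod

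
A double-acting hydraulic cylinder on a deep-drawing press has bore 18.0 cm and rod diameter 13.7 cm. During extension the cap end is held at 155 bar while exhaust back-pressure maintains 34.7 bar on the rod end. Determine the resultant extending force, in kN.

Cap-side area A_cap = π/4 × (18.0 cm)² = 254.5 cm^2
Rod-side annular area A_ann = π/4 × (18.0² − 13.7²) = 107.1 cm^2
Net thrust = P_cap·A_cap − P_rod·A_ann = 394.4 kN − 37.15 kN

F ≈ 357 kN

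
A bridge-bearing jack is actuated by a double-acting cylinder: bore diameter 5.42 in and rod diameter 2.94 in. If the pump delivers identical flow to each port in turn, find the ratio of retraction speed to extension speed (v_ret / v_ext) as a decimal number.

v_ret/v_ext ≈ 1.42

Cap-side area A_cap = π/4 × (5.42 in)² = 23.07 in^2
Rod-side annular area A_ann = π/4 × (5.42² − 2.94²) = 16.28 in^2
For equal Q, v ∝ 1/A, so v_ret/v_ext = A_cap/A_ann.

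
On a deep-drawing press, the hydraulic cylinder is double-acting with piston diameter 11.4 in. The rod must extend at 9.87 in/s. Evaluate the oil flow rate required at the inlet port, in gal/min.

Q ≈ 262 gal/min

Cap-side area A_cap = π/4 × (11.4 in)² = 102.1 in^2
Q = A × v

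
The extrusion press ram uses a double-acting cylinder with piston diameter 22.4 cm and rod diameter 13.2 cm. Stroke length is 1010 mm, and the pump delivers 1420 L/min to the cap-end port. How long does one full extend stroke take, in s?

Cap-side area A_cap = π/4 × (22.4 cm)² = 394.1 cm^2
Swept volume V = A × L; t = V / Q = A·L / Q

t ≈ 1.68 s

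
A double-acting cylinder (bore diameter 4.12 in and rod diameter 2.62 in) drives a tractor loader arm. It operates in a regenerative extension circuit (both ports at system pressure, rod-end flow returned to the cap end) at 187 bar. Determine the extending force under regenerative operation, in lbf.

With equal pressure on both faces, forces on the annular region cancel; the net push is pressure × rod cross-section.
Rod cross-section A_rod = π/4 × (2.62 in)² = 5.391 in^2
F = P × A_rod

F ≈ 14600 lbf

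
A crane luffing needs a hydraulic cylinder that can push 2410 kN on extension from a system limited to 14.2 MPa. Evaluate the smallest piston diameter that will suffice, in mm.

Extension force acts on the full piston face: F = P × (π/4)D².
D = √(4F / (πP)) = √(4 × 2410 kN / (π × 14.2 MPa))

D ≈ 465 mm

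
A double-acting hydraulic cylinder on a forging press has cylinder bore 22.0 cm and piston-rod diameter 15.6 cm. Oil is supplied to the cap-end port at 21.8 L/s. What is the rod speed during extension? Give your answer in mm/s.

Cap-side area A_cap = π/4 × (22.0 cm)² = 380.1 cm^2
v = Q / A

v ≈ 573 mm/s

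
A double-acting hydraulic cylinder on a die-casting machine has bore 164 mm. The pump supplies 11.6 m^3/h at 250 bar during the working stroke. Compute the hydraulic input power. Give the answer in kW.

Hydraulic power = P × Q

W ≈ 80.6 kW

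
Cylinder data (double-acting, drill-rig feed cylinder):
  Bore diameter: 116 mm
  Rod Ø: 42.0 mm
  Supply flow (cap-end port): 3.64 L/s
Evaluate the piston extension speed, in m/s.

Cap-side area A_cap = π/4 × (116 mm)² = 10570 mm^2
v = Q / A

v ≈ 0.344 m/s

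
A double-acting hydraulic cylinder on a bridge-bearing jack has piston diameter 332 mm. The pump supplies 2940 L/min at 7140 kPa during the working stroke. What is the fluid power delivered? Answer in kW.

W ≈ 350 kW

Hydraulic power = P × Q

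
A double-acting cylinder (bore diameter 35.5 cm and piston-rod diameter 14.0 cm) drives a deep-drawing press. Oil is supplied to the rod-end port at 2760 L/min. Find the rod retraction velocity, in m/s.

v ≈ 0.550 m/s

Rod-side annular area A_ann = π/4 × (35.5² − 14.0²) = 835.9 cm^2
Flow into the rod-end port fills the annular volume.
v = Q / A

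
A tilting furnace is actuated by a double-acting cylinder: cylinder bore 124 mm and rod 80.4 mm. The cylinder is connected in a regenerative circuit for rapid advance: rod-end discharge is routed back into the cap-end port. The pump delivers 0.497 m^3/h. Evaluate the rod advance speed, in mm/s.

In regeneration the rod-end outflow joins the pump flow into the cap end, so the net volume the pump must supply per unit advance equals the rod cross-section area.
Rod cross-section A_rod = π/4 × (80.4 mm)² = 5077 mm^2
v = Q_pump / A_rod

v ≈ 27.2 mm/s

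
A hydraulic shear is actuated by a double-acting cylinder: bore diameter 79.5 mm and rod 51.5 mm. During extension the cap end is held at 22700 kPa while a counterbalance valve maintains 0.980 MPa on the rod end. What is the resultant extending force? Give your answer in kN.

Cap-side area A_cap = π/4 × (79.5 mm)² = 4964 mm^2
Rod-side annular area A_ann = π/4 × (79.5² − 51.5²) = 2881 mm^2
Net thrust = P_cap·A_cap − P_rod·A_ann = 112.7 kN − 2.823 kN

F ≈ 110 kN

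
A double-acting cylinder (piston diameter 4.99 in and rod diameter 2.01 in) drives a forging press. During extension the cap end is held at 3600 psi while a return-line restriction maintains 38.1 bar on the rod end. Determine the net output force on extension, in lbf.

Cap-side area A_cap = π/4 × (4.99 in)² = 19.56 in^2
Rod-side annular area A_ann = π/4 × (4.99² − 2.01²) = 16.38 in^2
Net thrust = P_cap·A_cap − P_rod·A_ann = 70400 lbf − 9053 lbf

F ≈ 61400 lbf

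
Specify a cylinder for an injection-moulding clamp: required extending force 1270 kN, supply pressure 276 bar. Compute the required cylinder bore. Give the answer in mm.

D ≈ 242 mm

Extension force acts on the full piston face: F = P × (π/4)D².
D = √(4F / (πP)) = √(4 × 1270 kN / (π × 276 bar))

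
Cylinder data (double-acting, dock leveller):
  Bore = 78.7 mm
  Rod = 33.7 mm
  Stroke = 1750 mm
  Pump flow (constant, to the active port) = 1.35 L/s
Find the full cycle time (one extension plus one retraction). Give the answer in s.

Cap-side area A_cap = π/4 × (78.7 mm)² = 4865 mm^2
Rod-side annular area A_ann = π/4 × (78.7² − 33.7²) = 3973 mm^2
t_ext = A_cap·L/Q = 6.306 s
t_ret = A_ann·L/Q = 5.150 s
t_cycle = t_ext + t_ret

t ≈ 11.5 s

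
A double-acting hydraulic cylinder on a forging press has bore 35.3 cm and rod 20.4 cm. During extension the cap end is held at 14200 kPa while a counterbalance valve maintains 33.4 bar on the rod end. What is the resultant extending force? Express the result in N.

F ≈ 1.17e6 N

Cap-side area A_cap = π/4 × (35.3 cm)² = 978.7 cm^2
Rod-side annular area A_ann = π/4 × (35.3² − 20.4²) = 651.8 cm^2
Net thrust = P_cap·A_cap − P_rod·A_ann = 1.390e6 N − 2.177e5 N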